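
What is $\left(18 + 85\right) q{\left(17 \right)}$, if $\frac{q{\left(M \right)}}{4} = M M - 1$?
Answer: $118656$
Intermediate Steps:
$q{\left(M \right)} = -4 + 4 M^{2}$ ($q{\left(M \right)} = 4 \left(M M - 1\right) = 4 \left(M^{2} - 1\right) = 4 \left(-1 + M^{2}\right) = -4 + 4 M^{2}$)
$\left(18 + 85\right) q{\left(17 \right)} = \left(18 + 85\right) \left(-4 + 4 \cdot 17^{2}\right) = 103 \left(-4 + 4 \cdot 289\right) = 103 \left(-4 + 1156\right) = 103 \cdot 1152 = 118656$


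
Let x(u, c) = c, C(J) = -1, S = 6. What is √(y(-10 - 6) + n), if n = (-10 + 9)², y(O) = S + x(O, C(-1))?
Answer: √6 ≈ 2.4495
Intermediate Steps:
y(O) = 5 (y(O) = 6 - 1 = 5)
n = 1 (n = (-1)² = 1)
√(y(-10 - 6) + n) = √(5 + 1) = √6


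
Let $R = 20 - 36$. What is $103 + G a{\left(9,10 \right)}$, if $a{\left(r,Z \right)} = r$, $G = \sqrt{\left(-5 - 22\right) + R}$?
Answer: $103 + 9 i \sqrt{43} \approx 103.0 + 59.017 i$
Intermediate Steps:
$R = -16$
$G = i \sqrt{43}$ ($G = \sqrt{\left(-5 - 22\right) - 16} = \sqrt{-27 - 16} = \sqrt{-43} = i \sqrt{43} \approx 6.5574 i$)
$103 + G a{\left(9,10 \right)} = 103 + i \sqrt{43} \cdot 9 = 103 + 9 i \sqrt{43}$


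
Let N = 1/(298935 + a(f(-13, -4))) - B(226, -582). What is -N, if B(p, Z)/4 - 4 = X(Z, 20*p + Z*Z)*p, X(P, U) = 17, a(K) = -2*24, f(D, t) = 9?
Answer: 4598077607/298887 ≈ 15384.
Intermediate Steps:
a(K) = -48
B(p, Z) = 16 + 68*p (B(p, Z) = 16 + 4*(17*p) = 16 + 68*p)
N = -4598077607/298887 (N = 1/(298935 - 48) - (16 + 68*226) = 1/298887 - (16 + 15368) = 1/298887 - 1*15384 = 1/298887 - 15384 = -4598077607/298887 ≈ -15384.)
-N = -1*(-4598077607/298887) = 4598077607/298887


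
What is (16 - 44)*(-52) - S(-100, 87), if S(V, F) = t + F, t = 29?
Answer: 1340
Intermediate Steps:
S(V, F) = 29 + F
(16 - 44)*(-52) - S(-100, 87) = (16 - 44)*(-52) - (29 + 87) = -28*(-52) - 1*116 = 1456 - 116 = 1340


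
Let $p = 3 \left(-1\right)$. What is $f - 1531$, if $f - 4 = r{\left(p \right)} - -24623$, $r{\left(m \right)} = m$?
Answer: $23093$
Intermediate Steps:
$p = -3$
$f = 24624$ ($f = 4 - -24620 = 4 + \left(-3 + 24623\right) = 4 + 24620 = 24624$)
$f - 1531 = 24624 - 1531 = 23093$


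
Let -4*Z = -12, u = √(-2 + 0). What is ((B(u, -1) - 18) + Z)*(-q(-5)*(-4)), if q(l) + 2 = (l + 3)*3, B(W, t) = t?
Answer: 512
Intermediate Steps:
u = I*√2 (u = √(-2) = I*√2 ≈ 1.4142*I)
Z = 3 (Z = -¼*(-12) = 3)
q(l) = 7 + 3*l (q(l) = -2 + (l + 3)*3 = -2 + (3 + l)*3 = -2 + (9 + 3*l) = 7 + 3*l)
((B(u, -1) - 18) + Z)*(-q(-5)*(-4)) = ((-1 - 18) + 3)*(-(7 + 3*(-5))*(-4)) = (-19 + 3)*(-(7 - 15)*(-4)) = -16*(-1*(-8))*(-4) = -128*(-4) = -16*(-32) = 512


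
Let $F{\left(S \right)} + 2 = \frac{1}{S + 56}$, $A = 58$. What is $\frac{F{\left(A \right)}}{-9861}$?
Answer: $\frac{227}{1124154} \approx 0.00020193$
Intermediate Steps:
$F{\left(S \right)} = -2 + \frac{1}{56 + S}$ ($F{\left(S \right)} = -2 + \frac{1}{S + 56} = -2 + \frac{1}{56 + S}$)
$\frac{F{\left(A \right)}}{-9861} = \frac{\frac{1}{56 + 58} \left(-111 - 116\right)}{-9861} = \frac{-111 - 116}{114} \left(- \frac{1}{9861}\right) = \frac{1}{114} \left(-227\right) \left(- \frac{1}{9861}\right) = \left(- \frac{227}{114}\right) \left(- \frac{1}{9861}\right) = \frac{227}{1124154}$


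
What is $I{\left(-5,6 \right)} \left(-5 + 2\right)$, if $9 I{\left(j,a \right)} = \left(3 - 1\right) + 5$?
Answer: $- \frac{7}{3} \approx -2.3333$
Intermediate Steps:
$I{\left(j,a \right)} = \frac{7}{9}$ ($I{\left(j,a \right)} = \frac{\left(3 - 1\right) + 5}{9} = \frac{2 + 5}{9} = \frac{1}{9} \cdot 7 = \frac{7}{9}$)
$I{\left(-5,6 \right)} \left(-5 + 2\right) = \frac{7 \left(-5 + 2\right)}{9} = \frac{7}{9} \left(-3\right) = - \frac{7}{3}$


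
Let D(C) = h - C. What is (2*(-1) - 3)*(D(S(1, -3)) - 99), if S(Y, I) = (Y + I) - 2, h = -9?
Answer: 520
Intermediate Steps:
S(Y, I) = -2 + I + Y (S(Y, I) = (I + Y) - 2 = -2 + I + Y)
D(C) = -9 - C
(2*(-1) - 3)*(D(S(1, -3)) - 99) = (2*(-1) - 3)*((-9 - (-2 - 3 + 1)) - 99) = (-2 - 3)*((-9 - 1*(-4)) - 99) = -5*((-9 + 4) - 99) = -5*(-5 - 99) = -5*(-104) = 520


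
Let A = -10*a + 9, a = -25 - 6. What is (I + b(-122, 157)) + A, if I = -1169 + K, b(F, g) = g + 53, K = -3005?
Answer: -3645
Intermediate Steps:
b(F, g) = 53 + g
I = -4174 (I = -1169 - 3005 = -4174)
a = -31
A = 319 (A = -10*(-31) + 9 = 310 + 9 = 319)
(I + b(-122, 157)) + A = (-4174 + (53 + 157)) + 319 = (-4174 + 210) + 319 = -3964 + 319 = -3645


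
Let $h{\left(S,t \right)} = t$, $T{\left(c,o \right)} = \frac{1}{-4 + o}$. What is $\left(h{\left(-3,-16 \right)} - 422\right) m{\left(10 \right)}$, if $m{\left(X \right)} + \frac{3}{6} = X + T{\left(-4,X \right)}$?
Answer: $-4234$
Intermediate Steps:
$m{\left(X \right)} = - \frac{1}{2} + X + \frac{1}{-4 + X}$ ($m{\left(X \right)} = - \frac{1}{2} + \left(X + \frac{1}{-4 + X}\right) = - \frac{1}{2} + X + \frac{1}{-4 + X}$)
$\left(h{\left(-3,-16 \right)} - 422\right) m{\left(10 \right)} = \left(-16 - 422\right) \frac{2 + \left(-1 + 2 \cdot 10\right) \left(-4 + 10\right)}{2 \left(-4 + 10\right)} = - 438 \frac{2 + \left(-1 + 20\right) 6}{2 \cdot 6} = - 438 \cdot \frac{1}{2} \cdot \frac{1}{6} \left(2 + 19 \cdot 6\right) = - 438 \cdot \frac{1}{2} \cdot \frac{1}{6} \left(2 + 114\right) = - 438 \cdot \frac{1}{2} \cdot \frac{1}{6} \cdot 116 = \left(-438\right) \frac{29}{3} = -4234$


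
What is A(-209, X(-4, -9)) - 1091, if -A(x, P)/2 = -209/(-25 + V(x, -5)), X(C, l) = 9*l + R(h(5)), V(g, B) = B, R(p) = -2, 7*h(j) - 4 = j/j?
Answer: -16574/15 ≈ -1104.9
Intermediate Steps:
h(j) = 5/7 (h(j) = 4/7 + (j/j)/7 = 4/7 + (1/7)*1 = 4/7 + 1/7 = 5/7)
X(C, l) = -2 + 9*l (X(C, l) = 9*l - 2 = -2 + 9*l)
A(x, P) = -209/15 (A(x, P) = -(-418)/(-25 - 5) = -(-418)/(-30) = -(-418)*(-1)/30 = -2*209/30 = -209/15)
A(-209, X(-4, -9)) - 1091 = -209/15 - 1091 = -16574/15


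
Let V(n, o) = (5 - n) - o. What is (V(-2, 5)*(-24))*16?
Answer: -768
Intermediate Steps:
V(n, o) = 5 - n - o
(V(-2, 5)*(-24))*16 = ((5 - 1*(-2) - 1*5)*(-24))*16 = ((5 + 2 - 5)*(-24))*16 = (2*(-24))*16 = -48*16 = -768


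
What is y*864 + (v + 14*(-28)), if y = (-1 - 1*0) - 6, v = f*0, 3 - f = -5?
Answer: -6440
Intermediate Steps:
f = 8 (f = 3 - 1*(-5) = 3 + 5 = 8)
v = 0 (v = 8*0 = 0)
y = -7 (y = (-1 + 0) - 1*6 = -1 - 6 = -7)
y*864 + (v + 14*(-28)) = -7*864 + (0 + 14*(-28)) = -6048 + (0 - 392) = -6048 - 392 = -6440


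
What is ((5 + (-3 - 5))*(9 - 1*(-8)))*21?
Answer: -1071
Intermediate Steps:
((5 + (-3 - 5))*(9 - 1*(-8)))*21 = ((5 - 8)*(9 + 8))*21 = -3*17*21 = -51*21 = -1071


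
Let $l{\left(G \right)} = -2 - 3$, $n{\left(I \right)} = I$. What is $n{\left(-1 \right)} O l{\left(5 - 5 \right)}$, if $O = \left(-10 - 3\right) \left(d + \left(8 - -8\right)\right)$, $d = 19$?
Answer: $-2275$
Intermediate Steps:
$l{\left(G \right)} = -5$
$O = -455$ ($O = \left(-10 - 3\right) \left(19 + \left(8 - -8\right)\right) = - 13 \left(19 + \left(8 + 8\right)\right) = - 13 \left(19 + 16\right) = \left(-13\right) 35 = -455$)
$n{\left(-1 \right)} O l{\left(5 - 5 \right)} = \left(-1\right) \left(-455\right) \left(-5\right) = 455 \left(-5\right) = -2275$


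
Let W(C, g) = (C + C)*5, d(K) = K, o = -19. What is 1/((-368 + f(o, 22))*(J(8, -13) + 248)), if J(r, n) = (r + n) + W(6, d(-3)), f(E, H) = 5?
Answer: -1/109989 ≈ -9.0918e-6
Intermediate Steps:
W(C, g) = 10*C (W(C, g) = (2*C)*5 = 10*C)
J(r, n) = 60 + n + r (J(r, n) = (r + n) + 10*6 = (n + r) + 60 = 60 + n + r)
1/((-368 + f(o, 22))*(J(8, -13) + 248)) = 1/((-368 + 5)*((60 - 13 + 8) + 248)) = 1/(-363*(55 + 248)) = 1/(-363*303) = 1/(-109989) = -1/109989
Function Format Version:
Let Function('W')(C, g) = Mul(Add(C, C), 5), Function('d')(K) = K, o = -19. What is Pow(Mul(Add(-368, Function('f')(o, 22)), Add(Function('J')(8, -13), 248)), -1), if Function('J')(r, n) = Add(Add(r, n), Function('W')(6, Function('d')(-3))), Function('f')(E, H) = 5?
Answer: Rational(-1, 109989) ≈ -9.0918e-6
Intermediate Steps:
Function('W')(C, g) = Mul(10, C) (Function('W')(C, g) = Mul(Mul(2, C), 5) = Mul(10, C))
Function('J')(r, n) = Add(60, n, r) (Function('J')(r, n) = Add(Add(r, n), Mul(10, 6)) = Add(Add(n, r), 60) = Add(60, n, r))
Pow(Mul(Add(-368, Function('f')(o, 22)), Add(Function('J')(8, -13), 248)), -1) = Pow(Mul(Add(-368, 5), Add(Add(60, -13, 8), 248)), -1) = Pow(Mul(-363, Add(55, 248)), -1) = Pow(Mul(-363, 303), -1) = Pow(-109989, -1) = Rational(-1, 109989)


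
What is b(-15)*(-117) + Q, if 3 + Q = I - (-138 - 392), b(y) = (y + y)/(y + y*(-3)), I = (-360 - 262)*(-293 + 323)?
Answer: -18016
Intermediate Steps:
I = -18660 (I = -622*30 = -18660)
b(y) = -1 (b(y) = (2*y)/(y - 3*y) = (2*y)/((-2*y)) = (2*y)*(-1/(2*y)) = -1)
Q = -18133 (Q = -3 + (-18660 - (-138 - 392)) = -3 + (-18660 - 1*(-530)) = -3 + (-18660 + 530) = -3 - 18130 = -18133)
b(-15)*(-117) + Q = -1*(-117) - 18133 = 117 - 18133 = -18016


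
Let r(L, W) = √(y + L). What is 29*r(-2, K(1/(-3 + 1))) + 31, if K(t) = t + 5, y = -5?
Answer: 31 + 29*I*√7 ≈ 31.0 + 76.727*I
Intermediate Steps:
K(t) = 5 + t
r(L, W) = √(-5 + L)
29*r(-2, K(1/(-3 + 1))) + 31 = 29*√(-5 - 2) + 31 = 29*√(-7) + 31 = 29*(I*√7) + 31 = 29*I*√7 + 31 = 31 + 29*I*√7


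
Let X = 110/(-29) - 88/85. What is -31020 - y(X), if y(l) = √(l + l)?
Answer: -31020 - 2*I*√14669215/2465 ≈ -31020.0 - 3.1075*I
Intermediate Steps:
X = -11902/2465 (X = 110*(-1/29) - 88*1/85 = -110/29 - 88/85 = -11902/2465 ≈ -4.8284)
y(l) = √2*√l (y(l) = √(2*l) = √2*√l)
-31020 - y(X) = -31020 - √2*√(-11902/2465) = -31020 - √2*I*√29338430/2465 = -31020 - 2*I*√14669215/2465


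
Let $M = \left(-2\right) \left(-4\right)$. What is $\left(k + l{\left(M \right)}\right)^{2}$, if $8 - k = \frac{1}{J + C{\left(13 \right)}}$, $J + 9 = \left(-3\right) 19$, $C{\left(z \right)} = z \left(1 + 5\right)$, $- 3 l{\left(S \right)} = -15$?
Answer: $\frac{24025}{144} \approx 166.84$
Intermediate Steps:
$M = 8$
$l{\left(S \right)} = 5$ ($l{\left(S \right)} = \left(- \frac{1}{3}\right) \left(-15\right) = 5$)
$C{\left(z \right)} = 6 z$ ($C{\left(z \right)} = z 6 = 6 z$)
$J = -66$ ($J = -9 - 57 = -66$)
$k = \frac{95}{12}$ ($k = 8 - \frac{1}{-66 + 6 \cdot 13} = 8 - \frac{1}{-66 + 78} = 8 - \frac{1}{12} = \frac{95}{12} \approx 7.9167$)
$\left(k + l{\left(M \right)}\right)^{2} = \left(\frac{95}{12} + 5\right)^{2} = \left(\frac{155}{12}\right)^{2} = \frac{24025}{144}$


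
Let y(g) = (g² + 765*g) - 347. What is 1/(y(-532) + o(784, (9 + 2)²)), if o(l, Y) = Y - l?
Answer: -1/124966 ≈ -8.0022e-6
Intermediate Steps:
y(g) = -347 + g² + 765*g
1/(y(-532) + o(784, (9 + 2)²)) = 1/((-347 + (-532)² + 765*(-532)) + ((9 + 2)² - 1*784)) = 1/((-347 + 283024 - 406980) + (11² - 784)) = 1/(-124303 + (121 - 784)) = 1/(-124303 - 663) = 1/(-124966) = -1/124966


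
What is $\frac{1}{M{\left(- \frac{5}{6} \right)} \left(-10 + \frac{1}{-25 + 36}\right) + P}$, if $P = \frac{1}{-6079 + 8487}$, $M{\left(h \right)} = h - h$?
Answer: $2408$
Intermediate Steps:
$M{\left(h \right)} = 0$
$P = \frac{1}{2408} \approx 0.00041528$
$\frac{1}{M{\left(- \frac{5}{6} \right)} \left(-10 + \frac{1}{-25 + 36}\right) + P} = \frac{1}{0 \left(-10 + \frac{1}{-25 + 36}\right) + \frac{1}{2408}} = \frac{1}{0 \left(-10 + \frac{1}{11}\right) + \frac{1}{2408}} = \frac{1}{0 \left(- \frac{109}{11}\right) + \frac{1}{2408}} = \frac{1}{0 + \frac{1}{2408}} = \frac{1}{\frac{1}{2408}} = 2408$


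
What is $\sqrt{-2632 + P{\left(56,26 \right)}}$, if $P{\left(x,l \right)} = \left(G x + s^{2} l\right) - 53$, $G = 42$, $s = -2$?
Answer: $i \sqrt{229} \approx 15.133 i$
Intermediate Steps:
$P{\left(x,l \right)} = -53 + 4 l + 42 x$ ($P{\left(x,l \right)} = \left(42 x + \left(-2\right)^{2} l\right) - 53 = \left(42 x + 4 l\right) - 53 = \left(4 l + 42 x\right) - 53 = -53 + 4 l + 42 x$)
$\sqrt{-2632 + P{\left(56,26 \right)}} = \sqrt{-2632 + \left(-53 + 4 \cdot 26 + 42 \cdot 56\right)} = \sqrt{-2632 + \left(-53 + 104 + 2352\right)} = \sqrt{-2632 + 2403} = \sqrt{-229} = i \sqrt{229}$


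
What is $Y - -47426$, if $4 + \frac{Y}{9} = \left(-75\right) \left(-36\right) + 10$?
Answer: $71780$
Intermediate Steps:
$Y = 24354$ ($Y = -36 + 9 \left(\left(-75\right) \left(-36\right) + 10\right) = -36 + 9 \left(2700 + 10\right) = -36 + 9 \cdot 2710 = -36 + 24390 = 24354$)
$Y - -47426 = 24354 - -47426 = 24354 + 47426 = 71780$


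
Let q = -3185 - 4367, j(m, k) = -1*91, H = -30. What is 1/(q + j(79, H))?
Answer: -1/7643 ≈ -0.00013084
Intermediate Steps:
j(m, k) = -91
q = -7552
1/(q + j(79, H)) = 1/(-7552 - 91) = 1/(-7643) = -1/7643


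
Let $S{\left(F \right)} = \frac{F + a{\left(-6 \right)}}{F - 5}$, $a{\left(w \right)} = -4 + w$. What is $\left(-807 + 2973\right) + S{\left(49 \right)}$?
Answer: $\frac{95343}{44} \approx 2166.9$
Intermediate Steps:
$S{\left(F \right)} = \frac{-10 + F}{-5 + F}$ ($S{\left(F \right)} = \frac{F - 10}{F - 5} = \frac{F - 10}{-5 + F} = \frac{-10 + F}{-5 + F}$)
$\left(-807 + 2973\right) + S{\left(49 \right)} = \left(-807 + 2973\right) + \frac{-10 + 49}{-5 + 49} = 2166 + \frac{1}{44} \cdot 39 = 2166 + \frac{39}{44} = \frac{95343}{44}$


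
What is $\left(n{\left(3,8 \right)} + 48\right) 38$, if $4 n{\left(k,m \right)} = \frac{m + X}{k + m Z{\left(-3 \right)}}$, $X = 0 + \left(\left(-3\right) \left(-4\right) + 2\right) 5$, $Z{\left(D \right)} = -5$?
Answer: $\frac{66747}{37} \approx 1804.0$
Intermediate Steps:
$X = 70$ ($X = 0 + \left(12 + 2\right) 5 = 0 + 14 \cdot 5 = 0 + 70 = 70$)
$n{\left(k,m \right)} = \frac{70 + m}{4 \left(k - 5 m\right)}$ ($n{\left(k,m \right)} = \frac{\left(m + 70\right) \frac{1}{k + m \left(-5\right)}}{4} = \frac{\left(70 + m\right) \frac{1}{k - 5 m}}{4} = \frac{\frac{1}{k - 5 m} \left(70 + m\right)}{4} = \frac{70 + m}{4 \left(k - 5 m\right)}$)
$\left(n{\left(3,8 \right)} + 48\right) 38 = \left(\frac{70 + 8}{4 \left(3 - 40\right)} + 48\right) 38 = \left(\frac{1}{4} \frac{1}{3 - 40} \cdot 78 + 48\right) 38 = \left(\frac{1}{4} \frac{1}{-37} \cdot 78 + 48\right) 38 = \left(\frac{1}{4} \left(- \frac{1}{37}\right) 78 + 48\right) 38 = \left(- \frac{39}{74} + 48\right) 38 = \frac{3513}{74} \cdot 38 = \frac{66747}{37}$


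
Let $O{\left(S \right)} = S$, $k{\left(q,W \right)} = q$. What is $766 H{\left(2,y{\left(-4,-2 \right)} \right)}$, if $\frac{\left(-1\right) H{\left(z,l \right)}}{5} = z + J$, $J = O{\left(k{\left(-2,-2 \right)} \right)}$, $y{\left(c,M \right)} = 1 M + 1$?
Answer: $0$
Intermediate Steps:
$y{\left(c,M \right)} = 1 + M$ ($y{\left(c,M \right)} = M + 1 = 1 + M$)
$J = -2$
$H{\left(z,l \right)} = 10 - 5 z$ ($H{\left(z,l \right)} = - 5 \left(z - 2\right) = - 5 \left(-2 + z\right) = 10 - 5 z$)
$766 H{\left(2,y{\left(-4,-2 \right)} \right)} = 766 \left(10 - 10\right) = 766 \cdot 0 = 0$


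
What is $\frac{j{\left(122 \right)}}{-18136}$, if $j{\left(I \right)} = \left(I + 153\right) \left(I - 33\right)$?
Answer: $- \frac{24475}{18136} \approx -1.3495$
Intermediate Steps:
$j{\left(I \right)} = \left(-33 + I\right) \left(153 + I\right)$ ($j{\left(I \right)} = \left(153 + I\right) \left(-33 + I\right) = \left(-33 + I\right) \left(153 + I\right)$)
$\frac{j{\left(122 \right)}}{-18136} = \frac{-5049 + 122^{2} + 120 \cdot 122}{-18136} = \left(-5049 + 14884 + 14640\right) \left(- \frac{1}{18136}\right) = 24475 \left(- \frac{1}{18136}\right) = - \frac{24475}{18136}$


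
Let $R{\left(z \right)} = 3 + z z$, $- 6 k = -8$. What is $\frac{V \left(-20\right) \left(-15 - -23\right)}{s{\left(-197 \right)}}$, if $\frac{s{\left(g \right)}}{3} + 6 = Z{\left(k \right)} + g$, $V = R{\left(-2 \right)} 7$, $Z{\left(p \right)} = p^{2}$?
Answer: $\frac{23520}{1811} \approx 12.987$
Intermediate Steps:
$k = \frac{4}{3}$ ($k = \left(- \frac{1}{6}\right) \left(-8\right) = \frac{4}{3} \approx 1.3333$)
$R{\left(z \right)} = 3 + z^{2}$
$V = 49$ ($V = \left(3 + \left(-2\right)^{2}\right) 7 = \left(3 + 4\right) 7 = 7 \cdot 7 = 49$)
$s{\left(g \right)} = - \frac{38}{3} + 3 g$ ($s{\left(g \right)} = -18 + 3 \left(\left(\frac{4}{3}\right)^{2} + g\right) = -18 + 3 \left(\frac{16}{9} + g\right) = -18 + \left(\frac{16}{3} + 3 g\right) = - \frac{38}{3} + 3 g$)
$\frac{V \left(-20\right) \left(-15 - -23\right)}{s{\left(-197 \right)}} = \frac{49 \left(-20\right) \left(-15 - -23\right)}{- \frac{38}{3} + 3 \left(-197\right)} = \frac{\left(-980\right) \left(-15 + 23\right)}{- \frac{38}{3} - 591} = \frac{\left(-980\right) 8}{- \frac{1811}{3}} = \left(-7840\right) \left(- \frac{3}{1811}\right) = \frac{23520}{1811}$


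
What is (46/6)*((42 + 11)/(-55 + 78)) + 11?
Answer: 86/3 ≈ 28.667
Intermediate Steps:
(46/6)*((42 + 11)/(-55 + 78)) + 11 = (46*(1/6))*(53/23) + 11 = 23*(53*(1/23))/3 + 11 = (23/3)*(53/23) + 11 = 53/3 + 11 = 86/3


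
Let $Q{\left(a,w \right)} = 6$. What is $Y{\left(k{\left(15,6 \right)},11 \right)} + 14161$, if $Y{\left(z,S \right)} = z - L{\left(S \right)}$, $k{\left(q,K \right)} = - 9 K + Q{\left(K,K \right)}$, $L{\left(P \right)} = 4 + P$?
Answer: $14098$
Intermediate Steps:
$k{\left(q,K \right)} = 6 - 9 K$ ($k{\left(q,K \right)} = - 9 K + 6 = 6 - 9 K$)
$Y{\left(z,S \right)} = -4 + z - S$ ($Y{\left(z,S \right)} = z - \left(4 + S\right) = -4 + z - S$)
$Y{\left(k{\left(15,6 \right)},11 \right)} + 14161 = \left(-4 + \left(6 - 54\right) - 11\right) + 14161 = \left(-4 - 48 - 11\right) + 14161 = -63 + 14161 = 14098$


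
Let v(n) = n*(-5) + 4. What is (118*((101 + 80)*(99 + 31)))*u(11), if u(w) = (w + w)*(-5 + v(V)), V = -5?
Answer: 1466013120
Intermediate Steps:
v(n) = 4 - 5*n (v(n) = -5*n + 4 = 4 - 5*n)
u(w) = 48*w (u(w) = (w + w)*(-5 + (4 - 5*(-5))) = (2*w)*(-5 + (4 + 25)) = (2*w)*(-5 + 29) = (2*w)*24 = 48*w)
(118*((101 + 80)*(99 + 31)))*u(11) = (118*((101 + 80)*(99 + 31)))*(48*11) = (118*(181*130))*528 = (118*23530)*528 = 2776540*528 = 1466013120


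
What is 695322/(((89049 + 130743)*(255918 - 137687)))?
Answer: 115887/4331037992 ≈ 2.6757e-5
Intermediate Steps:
695322/(((89049 + 130743)*(255918 - 137687))) = 695322/((219792*118231)) = 695322/25986227952 = 695322*(1/25986227952) = 115887/4331037992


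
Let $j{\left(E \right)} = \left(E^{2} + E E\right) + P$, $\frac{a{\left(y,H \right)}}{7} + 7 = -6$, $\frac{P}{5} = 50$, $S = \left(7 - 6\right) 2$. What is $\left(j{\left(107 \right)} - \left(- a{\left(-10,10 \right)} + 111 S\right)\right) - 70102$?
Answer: $-47267$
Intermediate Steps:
$S = 2$ ($S = 1 \cdot 2 = 2$)
$P = 250$ ($P = 5 \cdot 50 = 250$)
$a{\left(y,H \right)} = -91$ ($a{\left(y,H \right)} = -49 + 7 \left(-6\right) = -49 - 42 = -91$)
$j{\left(E \right)} = 250 + 2 E^{2}$ ($j{\left(E \right)} = \left(E^{2} + E E\right) + 250 = \left(E^{2} + E^{2}\right) + 250 = 2 E^{2} + 250 = 250 + 2 E^{2}$)
$\left(j{\left(107 \right)} - \left(- a{\left(-10,10 \right)} + 111 S\right)\right) - 70102 = \left(\left(250 + 2 \cdot 107^{2}\right) - 313\right) - 70102 = \left(\left(250 + 2 \cdot 11449\right) - 313\right) - 70102 = \left(\left(250 + 22898\right) - 313\right) - 70102 = \left(23148 - 313\right) - 70102 = 22835 - 70102 = -47267$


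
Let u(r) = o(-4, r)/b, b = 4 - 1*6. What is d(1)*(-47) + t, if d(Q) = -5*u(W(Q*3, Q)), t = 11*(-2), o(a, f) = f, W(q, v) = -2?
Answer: 213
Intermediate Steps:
b = -2 (b = 4 - 6 = -2)
t = -22
u(r) = -r/2 (u(r) = r/(-2) = r*(-1/2) = -r/2)
d(Q) = -5 (d(Q) = -(-5)*(-2)/2 = -5*1 = -5)
d(1)*(-47) + t = -5*(-47) - 22 = 235 - 22 = 213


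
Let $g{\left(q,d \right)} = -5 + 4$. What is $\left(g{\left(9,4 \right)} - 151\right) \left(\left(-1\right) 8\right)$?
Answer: $1216$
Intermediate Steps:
$g{\left(q,d \right)} = -1$
$\left(g{\left(9,4 \right)} - 151\right) \left(\left(-1\right) 8\right) = \left(-1 - 151\right) \left(\left(-1\right) 8\right) = \left(-152\right) \left(-8\right) = 1216$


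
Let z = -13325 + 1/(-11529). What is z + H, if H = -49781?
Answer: -727549075/11529 ≈ -63106.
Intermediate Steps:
z = -153623926/11529 (z = -13325 - 1/11529 = -153623926/11529 ≈ -13325.)
z + H = -153623926/11529 - 49781 = -727549075/11529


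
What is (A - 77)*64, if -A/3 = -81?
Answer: 10624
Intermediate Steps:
A = 243 (A = -3*(-81) = 243)
(A - 77)*64 = (243 - 77)*64 = 166*64 = 10624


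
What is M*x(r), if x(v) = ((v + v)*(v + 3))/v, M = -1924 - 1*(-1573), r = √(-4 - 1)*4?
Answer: -2106 - 2808*I*√5 ≈ -2106.0 - 6278.9*I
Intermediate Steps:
r = 4*I*√5 (r = √(-5)*4 = (I*√5)*4 = 4*I*√5 ≈ 8.9443*I)
M = -351 (M = -1924 + 1573 = -351)
x(v) = 6 + 2*v (x(v) = ((2*v)*(3 + v))/v = (2*v*(3 + v))/v = 6 + 2*v)
M*x(r) = -351*(6 + 2*(4*I*√5)) = -351*(6 + 8*I*√5) = -2106 - 2808*I*√5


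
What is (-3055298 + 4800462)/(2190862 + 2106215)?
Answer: 1745164/4297077 ≈ 0.40613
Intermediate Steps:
(-3055298 + 4800462)/(2190862 + 2106215) = 1745164/4297077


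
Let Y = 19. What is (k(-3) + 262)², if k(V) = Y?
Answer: 78961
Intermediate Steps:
k(V) = 19
(k(-3) + 262)² = (19 + 262)² = 281² = 78961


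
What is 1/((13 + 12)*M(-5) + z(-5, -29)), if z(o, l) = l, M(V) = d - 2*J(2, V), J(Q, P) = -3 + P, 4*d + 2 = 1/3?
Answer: 12/4327 ≈ 0.0027733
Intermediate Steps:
d = -5/12 (d = -1/2 + (1/4)/3 = -1/2 + (1/4)*(1/3) = -1/2 + 1/12 = -5/12 ≈ -0.41667)
M(V) = 67/12 - 2*V (M(V) = -5/12 - 2*(-3 + V) = -5/12 + (6 - 2*V) = 67/12 - 2*V)
1/((13 + 12)*M(-5) + z(-5, -29)) = 1/((13 + 12)*(67/12 - 2*(-5)) - 29) = 1/(25*(67/12 + 10) - 29) = 1/(25*(187/12) - 29) = 1/(4675/12 - 29) = 1/(4327/12) = 12/4327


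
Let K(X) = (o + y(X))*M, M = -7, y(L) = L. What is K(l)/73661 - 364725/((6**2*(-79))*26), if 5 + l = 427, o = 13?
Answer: 422870615/86456968 ≈ 4.8911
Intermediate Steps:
l = 422 (l = -5 + 427 = 422)
K(X) = -91 - 7*X (K(X) = (13 + X)*(-7) = -91 - 7*X)
K(l)/73661 - 364725/((6**2*(-79))*26) = (-91 - 7*422)/73661 - 364725/((6**2*(-79))*26) = (-91 - 2954)*(1/73661) - 364725/((36*(-79))*26) = -3045*1/73661 - 364725/((-2844*26)) = -435/10523 - 364725/(-73944) = -435/10523 - 364725*(-1/73944) = -435/10523 + 40525/8216 = 422870615/86456968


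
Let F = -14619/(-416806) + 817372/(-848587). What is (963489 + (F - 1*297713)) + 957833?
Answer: 574263929194196819/353696153122 ≈ 1.6236e+6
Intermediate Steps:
F = -328280060479/353696153122 (F = -14619*(-1/416806) + 817372*(-1/848587) = 14619/416806 - 817372/848587 = -328280060479/353696153122 ≈ -0.92814)
(963489 + (F - 1*297713)) + 957833 = (963489 + (-328280060479/353696153122 - 1*297713)) + 957833 = (963489 + (-328280060479/353696153122 - 297713)) + 957833 = (963489 - 105300271114470465/353696153122) + 957833 = 235482081760892193/353696153122 + 957833 = 574263929194196819/353696153122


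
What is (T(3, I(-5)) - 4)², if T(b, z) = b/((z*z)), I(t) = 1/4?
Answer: 1936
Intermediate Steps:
I(t) = ¼
T(b, z) = b/z² (T(b, z) = b/(z²) = b/z²)
(T(3, I(-5)) - 4)² = (3/4⁻² - 4)² = (3*16 - 4)² = (48 - 4)² = 44² = 1936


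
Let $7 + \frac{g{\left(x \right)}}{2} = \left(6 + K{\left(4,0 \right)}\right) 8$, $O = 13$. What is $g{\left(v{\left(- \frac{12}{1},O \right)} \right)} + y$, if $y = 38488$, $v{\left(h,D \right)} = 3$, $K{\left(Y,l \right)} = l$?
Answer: $38570$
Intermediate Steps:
$g{\left(x \right)} = 82$ ($g{\left(x \right)} = -14 + 2 \left(6 + 0\right) 8 = -14 + 2 \cdot 6 \cdot 8 = -14 + 2 \cdot 48 = -14 + 96 = 82$)
$g{\left(v{\left(- \frac{12}{1},O \right)} \right)} + y = 82 + 38488 = 38570$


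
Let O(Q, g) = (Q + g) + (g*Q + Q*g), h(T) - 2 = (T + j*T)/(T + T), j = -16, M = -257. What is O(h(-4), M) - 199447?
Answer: -393765/2 ≈ -1.9688e+5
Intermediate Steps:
h(T) = -11/2 (h(T) = 2 + (T - 16*T)/(T + T) = 2 + (-15*T)/((2*T)) = 2 + (-15*T)*(1/(2*T)) = 2 - 15/2 = -11/2)
O(Q, g) = Q + g + 2*Q*g (O(Q, g) = (Q + g) + (Q*g + Q*g) = (Q + g) + 2*Q*g = Q + g + 2*Q*g)
O(h(-4), M) - 199447 = (-11/2 - 257 + 2*(-11/2)*(-257)) - 199447 = (-11/2 - 257 + 2827) - 199447 = 5129/2 - 199447 = -393765/2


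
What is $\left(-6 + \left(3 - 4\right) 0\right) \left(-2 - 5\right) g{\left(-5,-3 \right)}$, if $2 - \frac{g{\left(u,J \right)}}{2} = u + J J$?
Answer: $-168$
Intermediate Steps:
$g{\left(u,J \right)} = 4 - 2 u - 2 J^{2}$ ($g{\left(u,J \right)} = 4 - 2 \left(u + J J\right) = 4 - 2 \left(u + J^{2}\right) = 4 - \left(2 u + 2 J^{2}\right) = 4 - 2 u - 2 J^{2}$)
$\left(-6 + \left(3 - 4\right) 0\right) \left(-2 - 5\right) g{\left(-5,-3 \right)} = \left(-6 + \left(3 - 4\right) 0\right) \left(-2 - 5\right) \left(4 - -10 - 2 \left(-3\right)^{2}\right) = \left(-6 - 0\right) \left(- 7 \left(4 + 10 - 18\right)\right) = \left(-6 + 0\right) \left(- 7 \left(4 + 10 - 18\right)\right) = - 6 \left(\left(-7\right) \left(-4\right)\right) = \left(-6\right) 28 = -168$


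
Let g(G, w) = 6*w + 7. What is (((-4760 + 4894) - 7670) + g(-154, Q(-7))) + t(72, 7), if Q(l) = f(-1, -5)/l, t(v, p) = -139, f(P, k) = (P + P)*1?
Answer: -53664/7 ≈ -7666.3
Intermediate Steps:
f(P, k) = 2*P (f(P, k) = (2*P)*1 = 2*P)
Q(l) = -2/l (Q(l) = (2*(-1))/l = -2/l)
g(G, w) = 7 + 6*w
(((-4760 + 4894) - 7670) + g(-154, Q(-7))) + t(72, 7) = (((-4760 + 4894) - 7670) + (7 + 6*(-2/(-7)))) - 139 = ((134 - 7670) + (7 + 6*(-2*(-1/7)))) - 139 = (-7536 + (7 + 6*(2/7))) - 139 = (-7536 + (7 + 12/7)) - 139 = (-7536 + 61/7) - 139 = -52691/7 - 139 = -53664/7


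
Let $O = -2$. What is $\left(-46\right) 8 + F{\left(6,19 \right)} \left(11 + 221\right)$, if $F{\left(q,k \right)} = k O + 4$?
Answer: $-8256$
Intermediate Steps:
$F{\left(q,k \right)} = 4 - 2 k$ ($F{\left(q,k \right)} = k \left(-2\right) + 4 = - 2 k + 4 = 4 - 2 k$)
$\left(-46\right) 8 + F{\left(6,19 \right)} \left(11 + 221\right) = \left(-46\right) 8 + \left(4 - 38\right) \left(11 + 221\right) = -368 + \left(4 - 38\right) 232 = -368 - 7888 = -8256$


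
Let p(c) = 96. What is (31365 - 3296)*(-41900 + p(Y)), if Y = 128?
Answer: -1173396476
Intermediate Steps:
(31365 - 3296)*(-41900 + p(Y)) = (31365 - 3296)*(-41900 + 96) = 28069*(-41804) = -1173396476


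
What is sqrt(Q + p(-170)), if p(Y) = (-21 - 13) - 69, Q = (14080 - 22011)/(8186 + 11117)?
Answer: 2*I*sqrt(9632872605)/19303 ≈ 10.169*I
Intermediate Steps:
Q = -7931/19303 ≈ -0.41087
p(Y) = -103 (p(Y) = -34 - 69 = -103)
sqrt(Q + p(-170)) = sqrt(-7931/19303 - 103) = sqrt(-1996140/19303) = 2*I*sqrt(9632872605)/19303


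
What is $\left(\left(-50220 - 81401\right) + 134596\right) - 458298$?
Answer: $-455323$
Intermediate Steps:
$\left(\left(-50220 - 81401\right) + 134596\right) - 458298 = \left(-131621 + 134596\right) - 458298 = 2975 - 458298 = -455323$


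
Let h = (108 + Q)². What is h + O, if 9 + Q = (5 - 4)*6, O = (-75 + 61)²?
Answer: 11221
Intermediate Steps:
O = 196 (O = (-14)² = 196)
Q = -3 (Q = -9 + (5 - 4)*6 = -9 + 1*6 = -9 + 6 = -3)
h = 11025 (h = (108 - 3)² = 105² = 11025)
h + O = 11025 + 196 = 11221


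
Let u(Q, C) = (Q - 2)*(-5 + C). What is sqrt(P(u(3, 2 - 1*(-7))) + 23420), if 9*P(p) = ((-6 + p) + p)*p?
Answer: 2*sqrt(52697)/3 ≈ 153.04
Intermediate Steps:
u(Q, C) = (-5 + C)*(-2 + Q) (u(Q, C) = (-2 + Q)*(-5 + C) = (-5 + C)*(-2 + Q))
P(p) = p*(-6 + 2*p)/9 (P(p) = (((-6 + p) + p)*p)/9 = ((-6 + 2*p)*p)/9 = (p*(-6 + 2*p))/9 = p*(-6 + 2*p)/9)
sqrt(P(u(3, 2 - 1*(-7))) + 23420) = sqrt(2*(10 - 5*3 - 2*(2 - 1*(-7)) + (2 - 1*(-7))*3)*(-3 + (10 - 5*3 - 2*(2 - 1*(-7)) + (2 - 1*(-7))*3))/9 + 23420) = sqrt(2*(10 - 15 - 2*(2 + 7) + (2 + 7)*3)*(-3 + (10 - 15 - 2*(2 + 7) + (2 + 7)*3))/9 + 23420) = sqrt(2*(10 - 15 - 2*9 + 9*3)*(-3 + (10 - 15 - 2*9 + 9*3))/9 + 23420) = sqrt(2*(10 - 15 - 18 + 27)*(-3 + (10 - 15 - 18 + 27))/9 + 23420) = sqrt((2/9)*4*(-3 + 4) + 23420) = sqrt((2/9)*4*1 + 23420) = sqrt(8/9 + 23420) = sqrt(210788/9) = 2*sqrt(52697)/3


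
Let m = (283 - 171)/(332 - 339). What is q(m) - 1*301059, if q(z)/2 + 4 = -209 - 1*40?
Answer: -301565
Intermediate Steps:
m = -16 (m = 112/(-7) = 112*(-⅐) = -16)
q(z) = -506 (q(z) = -8 + 2*(-209 - 1*40) = -8 + 2*(-209 - 40) = -8 + 2*(-249) = -8 - 498 = -506)
q(m) - 1*301059 = -506 - 1*301059 = -506 - 301059 = -301565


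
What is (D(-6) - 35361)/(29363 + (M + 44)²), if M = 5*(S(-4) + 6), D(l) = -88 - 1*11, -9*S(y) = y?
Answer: -2872260/2848999 ≈ -1.0082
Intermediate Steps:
S(y) = -y/9
D(l) = -99 (D(l) = -88 - 11 = -99)
M = 290/9 (M = 5*(-⅑*(-4) + 6) = 5*(4/9 + 6) = 5*(58/9) = 290/9 ≈ 32.222)
(D(-6) - 35361)/(29363 + (M + 44)²) = (-99 - 35361)/(29363 + (290/9 + 44)²) = -35460/(29363 + (686/9)²) = -35460/(29363 + 470596/81) = -35460/2848999/81 = -35460*81/2848999 = -2872260/2848999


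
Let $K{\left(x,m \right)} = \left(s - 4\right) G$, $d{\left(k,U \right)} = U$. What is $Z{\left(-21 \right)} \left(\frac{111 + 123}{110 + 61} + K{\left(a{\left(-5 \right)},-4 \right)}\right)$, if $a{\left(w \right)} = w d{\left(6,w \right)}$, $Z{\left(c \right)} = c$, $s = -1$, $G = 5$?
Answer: $\frac{9429}{19} \approx 496.26$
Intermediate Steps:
$a{\left(w \right)} = w^{2}$ ($a{\left(w \right)} = w w = w^{2}$)
$K{\left(x,m \right)} = -25$ ($K{\left(x,m \right)} = \left(-1 - 4\right) 5 = \left(-5\right) 5 = -25$)
$Z{\left(-21 \right)} \left(\frac{111 + 123}{110 + 61} + K{\left(a{\left(-5 \right)},-4 \right)}\right) = - 21 \left(\frac{111 + 123}{110 + 61} - 25\right) = - 21 \left(\frac{234}{171} - 25\right) = - 21 \left(234 \cdot \frac{1}{171} - 25\right) = - 21 \left(\frac{26}{19} - 25\right) = \left(-21\right) \left(- \frac{449}{19}\right) = \frac{9429}{19}$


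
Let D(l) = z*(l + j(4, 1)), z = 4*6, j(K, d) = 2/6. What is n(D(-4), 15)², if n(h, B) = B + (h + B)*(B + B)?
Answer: 4730625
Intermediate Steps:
j(K, d) = ⅓ (j(K, d) = 2*(⅙) = ⅓)
z = 24
D(l) = 8 + 24*l (D(l) = 24*(l + ⅓) = 24*(⅓ + l) = 8 + 24*l)
n(h, B) = B + 2*B*(B + h) (n(h, B) = B + (B + h)*(2*B) = B + 2*B*(B + h))
n(D(-4), 15)² = (15*(1 + 2*15 + 2*(8 + 24*(-4))))² = (15*(1 + 30 + 2*(8 - 96)))² = (15*(1 + 30 + 2*(-88)))² = (15*(1 + 30 - 176))² = (15*(-145))² = (-2175)² = 4730625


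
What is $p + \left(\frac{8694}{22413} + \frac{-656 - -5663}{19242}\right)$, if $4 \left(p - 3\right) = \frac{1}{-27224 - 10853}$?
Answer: $\frac{13312750201865}{3649223069076} \approx 3.6481$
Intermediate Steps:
$p = \frac{456923}{152308}$ ($p = 3 + \frac{1}{4 \left(-27224 - 10853\right)} = 3 + \frac{1}{4 \left(-38077\right)} = 3 + \frac{1}{4} \left(- \frac{1}{38077}\right) = 3 - \frac{1}{152308} = \frac{456923}{152308} \approx 3.0$)
$p + \left(\frac{8694}{22413} + \frac{-656 - -5663}{19242}\right) = \frac{456923}{152308} + \left(\frac{8694}{22413} + \frac{-656 - -5663}{19242}\right) = \frac{456923}{152308} + \left(8694 \cdot \frac{1}{22413} + \left(-656 + 5663\right) \frac{1}{19242}\right) = \frac{456923}{152308} + \left(\frac{2898}{7471} + 5007 \cdot \frac{1}{19242}\right) = \frac{456923}{152308} + \left(\frac{2898}{7471} + \frac{1669}{6414}\right) = \frac{456923}{152308} + \frac{31056871}{47918994} = \frac{13312750201865}{3649223069076}$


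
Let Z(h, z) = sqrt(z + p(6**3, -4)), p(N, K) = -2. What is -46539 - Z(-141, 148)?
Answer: -46539 - sqrt(146) ≈ -46551.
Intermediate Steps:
Z(h, z) = sqrt(-2 + z) (Z(h, z) = sqrt(z - 2) = sqrt(-2 + z))
-46539 - Z(-141, 148) = -46539 - sqrt(-2 + 148) = -46539 - sqrt(146)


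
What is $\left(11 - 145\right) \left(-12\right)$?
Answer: $1608$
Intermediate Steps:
$\left(11 - 145\right) \left(-12\right) = \left(-134\right) \left(-12\right) = 1608$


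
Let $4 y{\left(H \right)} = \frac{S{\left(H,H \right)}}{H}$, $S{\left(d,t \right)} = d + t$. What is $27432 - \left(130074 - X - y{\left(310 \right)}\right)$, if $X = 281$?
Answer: $- \frac{204721}{2} \approx -1.0236 \cdot 10^{5}$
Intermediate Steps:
$y{\left(H \right)} = \frac{1}{2}$ ($y{\left(H \right)} = \frac{\left(H + H\right) \frac{1}{H}}{4} = \frac{2 H \frac{1}{H}}{4} = \frac{1}{4} \cdot 2 = \frac{1}{2}$)
$27432 - \left(130074 - X - y{\left(310 \right)}\right) = 27432 + \left(\left(\frac{1}{2} + \left(281 + 16932\right)\right) - 147006\right) = 27432 + \left(\left(\frac{1}{2} + 17213\right) - 147006\right) = 27432 + \left(\frac{34427}{2} - 147006\right) = 27432 - \frac{259585}{2} = - \frac{204721}{2}$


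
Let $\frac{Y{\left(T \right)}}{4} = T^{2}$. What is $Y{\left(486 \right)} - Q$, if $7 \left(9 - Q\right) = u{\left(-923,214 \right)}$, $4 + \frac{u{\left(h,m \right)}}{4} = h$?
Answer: $\frac{6609717}{7} \approx 9.4425 \cdot 10^{5}$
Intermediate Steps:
$Y{\left(T \right)} = 4 T^{2}$
$u{\left(h,m \right)} = -16 + 4 h$
$Q = \frac{3771}{7}$ ($Q = 9 - \frac{-16 + 4 \left(-923\right)}{7} = 9 - \frac{-16 - 3692}{7} = 9 - - \frac{3708}{7} = 9 + \frac{3708}{7} = \frac{3771}{7} \approx 538.71$)
$Y{\left(486 \right)} - Q = 4 \cdot 486^{2} - \frac{3771}{7} = 4 \cdot 236196 - \frac{3771}{7} = 944784 - \frac{3771}{7} = \frac{6609717}{7}$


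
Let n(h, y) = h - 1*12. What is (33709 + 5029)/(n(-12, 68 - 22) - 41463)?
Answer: -38738/41487 ≈ -0.93374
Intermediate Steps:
n(h, y) = -12 + h (n(h, y) = h - 12 = -12 + h)
(33709 + 5029)/(n(-12, 68 - 22) - 41463) = (33709 + 5029)/((-12 - 12) - 41463) = 38738/(-24 - 41463) = 38738/(-41487) = 38738*(-1/41487) = -38738/41487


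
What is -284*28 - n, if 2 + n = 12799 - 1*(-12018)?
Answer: -32767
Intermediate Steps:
n = 24815 (n = -2 + (12799 - 1*(-12018)) = -2 + (12799 + 12018) = -2 + 24817 = 24815)
-284*28 - n = -284*28 - 1*24815 = -7952 - 24815 = -32767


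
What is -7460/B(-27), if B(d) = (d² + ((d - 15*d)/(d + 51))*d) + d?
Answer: -29840/1107 ≈ -26.956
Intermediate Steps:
B(d) = d + d² - 14*d²/(51 + d) (B(d) = (d² + ((-14*d)/(51 + d))*d) + d = (d² + (-14*d/(51 + d))*d) + d = (d² - 14*d²/(51 + d)) + d = d + d² - 14*d²/(51 + d))
-7460/B(-27) = -7460*(-(51 - 27)/(27*(51 + (-27)² + 38*(-27)))) = -7460*(-8/(9*(51 + 729 - 1026))) = -7460/((-27*1/24*(-246))) = -7460/1107/4 = -7460*4/1107 = -29840/1107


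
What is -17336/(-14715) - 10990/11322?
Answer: 1920019/9255735 ≈ 0.20744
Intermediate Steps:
-17336/(-14715) - 10990/11322 = -17336*(-1/14715) - 10990*1/11322 = 17336/14715 - 5495/5661 = 1920019/9255735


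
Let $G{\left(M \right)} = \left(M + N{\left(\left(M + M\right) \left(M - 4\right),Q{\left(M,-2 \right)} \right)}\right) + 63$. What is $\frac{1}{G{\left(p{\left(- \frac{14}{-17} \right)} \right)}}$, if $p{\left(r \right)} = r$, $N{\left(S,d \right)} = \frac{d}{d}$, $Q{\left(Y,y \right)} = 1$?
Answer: $\frac{17}{1102} \approx 0.015427$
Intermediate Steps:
$N{\left(S,d \right)} = 1$
$G{\left(M \right)} = 64 + M$ ($G{\left(M \right)} = \left(M + 1\right) + 63 = \left(1 + M\right) + 63 = 64 + M$)
$\frac{1}{G{\left(p{\left(- \frac{14}{-17} \right)} \right)}} = \frac{1}{64 - \frac{14}{-17}} = \frac{1}{64 - - \frac{14}{17}} = \frac{1}{64 + \frac{14}{17}} = \frac{1}{\frac{1102}{17}} = \frac{17}{1102}$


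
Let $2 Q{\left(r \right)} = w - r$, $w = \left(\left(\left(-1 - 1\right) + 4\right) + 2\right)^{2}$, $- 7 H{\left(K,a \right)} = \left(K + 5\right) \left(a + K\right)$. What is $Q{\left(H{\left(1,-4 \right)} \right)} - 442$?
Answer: $- \frac{3047}{7} \approx -435.29$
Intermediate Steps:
$H{\left(K,a \right)} = - \frac{\left(5 + K\right) \left(K + a\right)}{7}$ ($H{\left(K,a \right)} = - \frac{\left(K + 5\right) \left(a + K\right)}{7} = - \frac{\left(5 + K\right) \left(K + a\right)}{7}$)
$w = 16$ ($w = \left(\left(-2 + 4\right) + 2\right)^{2} = \left(2 + 2\right)^{2} = 4^{2} = 16$)
$Q{\left(r \right)} = 8 - \frac{r}{2}$ ($Q{\left(r \right)} = \frac{16 - r}{2} = 8 - \frac{r}{2}$)
$Q{\left(H{\left(1,-4 \right)} \right)} - 442 = \left(8 - \frac{\left(- \frac{5}{7}\right) 1 - - \frac{20}{7} - \frac{1^{2}}{7} - \frac{1}{7} \left(-4\right)}{2}\right) - 442 = \left(8 - \frac{- \frac{5}{7} + \frac{20}{7} - \frac{1}{7} + \frac{4}{7}}{2}\right) - 442 = \left(8 - \frac{9}{7}\right) - 442 = \frac{47}{7} - 442 = - \frac{3047}{7}$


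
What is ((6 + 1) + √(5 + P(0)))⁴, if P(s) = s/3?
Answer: (7 + √5)⁴ ≈ 7276.9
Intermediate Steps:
P(s) = s/3 (P(s) = s*(⅓) = s/3)
((6 + 1) + √(5 + P(0)))⁴ = ((6 + 1) + √(5 + (⅓)*0))⁴ = (7 + √(5 + 0))⁴ = (7 + √5)⁴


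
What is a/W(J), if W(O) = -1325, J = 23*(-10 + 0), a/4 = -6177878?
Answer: 24711512/1325 ≈ 18650.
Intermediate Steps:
a = -24711512 (a = 4*(-6177878) = -24711512)
J = -230 (J = 23*(-10) = -230)
a/W(J) = -24711512/(-1325) = -24711512*(-1/1325) = 24711512/1325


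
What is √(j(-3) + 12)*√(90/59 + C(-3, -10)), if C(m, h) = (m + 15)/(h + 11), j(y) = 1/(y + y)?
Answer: √557137/59 ≈ 12.651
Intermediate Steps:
j(y) = 1/(2*y)
C(m, h) = (15 + m)/(11 + h)
√(j(-3) + 12)*√(90/59 + C(-3, -10)) = √((½)/(-3) + 12)*√(90/59 + (15 - 3)/(11 - 10)) = √((½)*(-⅓) + 12)*√(90*(1/59) + 12/1) = √(-⅙ + 12)*√(90/59 + 1*12) = √(71/6)*√(90/59 + 12) = (√426/6)*√(798/59) = (√426/6)*(√47082/59) = √557137/59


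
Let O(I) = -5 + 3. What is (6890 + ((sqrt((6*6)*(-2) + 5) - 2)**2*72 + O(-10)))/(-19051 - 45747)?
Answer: -1176/32399 + 144*I*sqrt(67)/32399 ≈ -0.036297 + 0.03638*I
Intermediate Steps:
O(I) = -2
(6890 + ((sqrt((6*6)*(-2) + 5) - 2)**2*72 + O(-10)))/(-19051 - 45747) = (6890 + ((sqrt((6*6)*(-2) + 5) - 2)**2*72 - 2))/(-19051 - 45747) = (6890 + ((sqrt(36*(-2) + 5) - 2)**2*72 - 2))/(-64798) = (6890 + ((sqrt(-72 + 5) - 2)**2*72 - 2))*(-1/64798) = (6890 + ((sqrt(-67) - 2)**2*72 - 2))*(-1/64798) = (6890 + ((I*sqrt(67) - 2)**2*72 - 2))*(-1/64798) = (6890 + ((-2 + I*sqrt(67))**2*72 - 2))*(-1/64798) = (6890 + (72*(-2 + I*sqrt(67))**2 - 2))*(-1/64798) = (6890 + (-2 + 72*(-2 + I*sqrt(67))**2))*(-1/64798) = (6888 + 72*(-2 + I*sqrt(67))**2)*(-1/64798) = -3444/32399 - 36*(-2 + I*sqrt(67))**2/32399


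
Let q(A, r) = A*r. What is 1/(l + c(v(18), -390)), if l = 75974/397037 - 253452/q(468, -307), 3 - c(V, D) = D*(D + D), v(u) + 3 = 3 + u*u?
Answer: -4753724001/1446059284477018 ≈ -3.2874e-6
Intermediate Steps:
v(u) = u² (v(u) = -3 + (3 + u*u) = -3 + (3 + u²) = u²)
c(V, D) = 3 - 2*D² (c(V, D) = 3 - D*(D + D) = 3 - D*2*D = 3 - 2*D²)
l = 9295455179/4753724001 (l = 75974/397037 - 253452/(468*(-307)) = 75974*(1/397037) - 253452/(-143676) = 75974/397037 - 253452*(-1/143676) = 75974/397037 + 21121/11973 = 9295455179/4753724001 ≈ 1.9554)
1/(l + c(v(18), -390)) = 1/(9295455179/4753724001 + (3 - 2*(-390)²)) = 1/(9295455179/4753724001 + (3 - 2*152100)) = 1/(9295455179/4753724001 + (3 - 304200)) = 1/(9295455179/4753724001 - 304197) = 1/(-1446059284477018/4753724001) = -4753724001/1446059284477018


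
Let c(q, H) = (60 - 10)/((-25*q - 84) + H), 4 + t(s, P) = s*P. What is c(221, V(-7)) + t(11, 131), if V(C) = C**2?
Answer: 798967/556 ≈ 1437.0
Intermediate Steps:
t(s, P) = -4 + P*s (t(s, P) = -4 + s*P = -4 + P*s)
c(q, H) = 50/(-84 + H - 25*q) (c(q, H) = 50/((-84 - 25*q) + H) = 50/(-84 + H - 25*q))
c(221, V(-7)) + t(11, 131) = -50/(84 - 1*(-7)**2 + 25*221) + (-4 + 131*11) = -50/(84 - 1*49 + 5525) + (-4 + 1441) = -50/(84 - 49 + 5525) + 1437 = -50/5560 + 1437 = -50*1/5560 + 1437 = -5/556 + 1437 = 798967/556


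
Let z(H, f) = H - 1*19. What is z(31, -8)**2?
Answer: 144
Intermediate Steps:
z(H, f) = -19 + H (z(H, f) = H - 19 = -19 + H)
z(31, -8)**2 = (-19 + 31)**2 = 12**2 = 144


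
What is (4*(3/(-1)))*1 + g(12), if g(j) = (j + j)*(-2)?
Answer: -60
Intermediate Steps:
g(j) = -4*j (g(j) = (2*j)*(-2) = -4*j)
(4*(3/(-1)))*1 + g(12) = (4*(3/(-1)))*1 - 4*12 = (4*(3*(-1)))*1 - 48 = (4*(-3))*1 - 48 = -12*1 - 48 = -12 - 48 = -60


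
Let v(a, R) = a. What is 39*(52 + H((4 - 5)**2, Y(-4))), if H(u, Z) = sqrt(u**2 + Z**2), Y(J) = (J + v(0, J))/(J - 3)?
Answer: 2028 + 39*sqrt(65)/7 ≈ 2072.9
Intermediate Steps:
Y(J) = J/(-3 + J) (Y(J) = (J + 0)/(J - 3) = J/(-3 + J))
H(u, Z) = sqrt(Z**2 + u**2)
39*(52 + H((4 - 5)**2, Y(-4))) = 39*(52 + sqrt((-4/(-3 - 4))**2 + ((4 - 5)**2)**2)) = 39*(52 + sqrt((-4/(-7))**2 + ((-1)**2)**2)) = 39*(52 + sqrt((-4*(-1/7))**2 + 1**2)) = 39*(52 + sqrt((4/7)**2 + 1)) = 39*(52 + sqrt(16/49 + 1)) = 39*(52 + sqrt(65/49)) = 39*(52 + sqrt(65)/7) = 2028 + 39*sqrt(65)/7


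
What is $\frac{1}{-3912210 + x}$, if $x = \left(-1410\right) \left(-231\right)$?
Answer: $- \frac{1}{3586500} \approx -2.7882 \cdot 10^{-7}$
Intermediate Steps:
$x = 325710$
$\frac{1}{-3912210 + x} = \frac{1}{-3912210 + 325710} = \frac{1}{-3586500} = - \frac{1}{3586500}$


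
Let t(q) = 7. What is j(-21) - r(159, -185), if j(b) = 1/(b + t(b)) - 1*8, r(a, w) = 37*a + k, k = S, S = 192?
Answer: -85163/14 ≈ -6083.1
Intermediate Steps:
k = 192
r(a, w) = 192 + 37*a (r(a, w) = 37*a + 192 = 192 + 37*a)
j(b) = -8 + 1/(7 + b) (j(b) = 1/(b + 7) - 1*8 = 1/(7 + b) - 8 = -8 + 1/(7 + b))
j(-21) - r(159, -185) = (-55 - 8*(-21))/(7 - 21) - (192 + 37*159) = (-55 + 168)/(-14) - (192 + 5883) = -1/14*113 - 1*6075 = -113/14 - 6075 = -85163/14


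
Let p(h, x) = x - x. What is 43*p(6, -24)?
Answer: 0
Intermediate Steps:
p(h, x) = 0
43*p(6, -24) = 43*0 = 0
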